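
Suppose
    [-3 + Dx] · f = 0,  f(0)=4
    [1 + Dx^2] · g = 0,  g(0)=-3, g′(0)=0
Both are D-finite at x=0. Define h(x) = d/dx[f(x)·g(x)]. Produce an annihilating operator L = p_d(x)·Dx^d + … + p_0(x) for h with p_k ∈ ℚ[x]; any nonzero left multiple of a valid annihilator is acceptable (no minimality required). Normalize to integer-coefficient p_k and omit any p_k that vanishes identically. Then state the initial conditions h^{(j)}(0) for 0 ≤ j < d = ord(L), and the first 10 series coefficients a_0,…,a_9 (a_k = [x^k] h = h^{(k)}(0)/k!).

f: a_k = 4, 12, 18, 18, 27/2, 81/10, 81/20, 243/140, 729/1120, 243/1120, …
g: a_k = -3, 0, 3/2, 0, -1/8, 0, 1/240, 0, -1/13440, 0, …
f·g: L₀ = L_f ⊗_s L_g, ord ≤ 1·2.
Derive L from L₀ (diff closure).
L = 10 - 6·Dx + Dx^2  (order 2).
h: a_k = -36, -96, -108, -56, 6, 176/5, 166/5, 2108/105, 639/70, 3116/945, …
ICs: h(0) = -36, h′(0) = -96.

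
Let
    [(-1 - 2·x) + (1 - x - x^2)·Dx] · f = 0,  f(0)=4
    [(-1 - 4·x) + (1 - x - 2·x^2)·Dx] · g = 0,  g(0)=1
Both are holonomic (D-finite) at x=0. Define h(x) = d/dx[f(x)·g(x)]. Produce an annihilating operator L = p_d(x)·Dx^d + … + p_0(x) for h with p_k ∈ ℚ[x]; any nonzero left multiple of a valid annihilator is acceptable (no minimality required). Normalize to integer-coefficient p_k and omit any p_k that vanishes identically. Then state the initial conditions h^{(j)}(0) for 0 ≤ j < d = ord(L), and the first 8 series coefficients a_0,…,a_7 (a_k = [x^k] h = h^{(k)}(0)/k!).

f: a_k = 4, 4, 8, 12, 20, 32, 52, 84, …
g: a_k = 1, 1, 3, 5, 11, 21, 43, 85, …
Product ⇒ symmetric product L₀, ord ≤ 1.
h₀' ⇒ L via d/dx closure of L₀.
L = (12 + 6·x - 36·x^2 - 112·x^3 + 36·x^4 + 180·x^5 + 80·x^6) + (-2 + 21·x^2 - 8·x^3 - 50·x^4 + 3·x^5 + 42·x^6 + 16·x^7)·Dx  (order 1).
h: a_k = 8, 48, 156, 480, 1280, 3288, 8008, 19008, …
ICs: h(0) = 8.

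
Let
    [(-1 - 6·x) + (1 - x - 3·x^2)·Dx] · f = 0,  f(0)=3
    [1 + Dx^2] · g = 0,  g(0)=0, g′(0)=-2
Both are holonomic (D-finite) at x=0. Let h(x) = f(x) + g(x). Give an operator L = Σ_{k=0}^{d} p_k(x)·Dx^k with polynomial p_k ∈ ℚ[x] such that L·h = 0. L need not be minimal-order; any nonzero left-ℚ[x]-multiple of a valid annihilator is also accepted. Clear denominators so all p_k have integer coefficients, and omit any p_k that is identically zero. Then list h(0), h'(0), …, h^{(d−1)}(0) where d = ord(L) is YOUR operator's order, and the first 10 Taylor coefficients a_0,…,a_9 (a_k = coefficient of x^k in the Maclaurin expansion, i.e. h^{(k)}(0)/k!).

L = (43 + 292·x + 307·x^2 + 624·x^3 + 45·x^4 + 54·x^5) + (-9 - 7·x - 6·x^2 + 91·x^3 + 144·x^4 + 27·x^5 + 27·x^6)·Dx + (43 + 292·x + 307·x^2 + 624·x^3 + 45·x^4 + 54·x^5)·Dx^2 + (-9 - 7·x - 6·x^2 + 91·x^3 + 144·x^4 + 27·x^5 + 27·x^6)·Dx^3  (order 3).
h: a_k = 3, 1, 12, 64/3, 57, 7199/60, 291, 1640521/2520, 1524, 630866879/181440, …
ICs: h(0) = 3, h′(0) = 1, h′′(0) = 24.

f: a_k = 3, 3, 12, 21, 57, 120, 291, 651, 1524, 3477, …
g: a_k = 0, -2, 0, 1/3, 0, -1/60, 0, 1/2520, 0, -1/181440, …
L₀ := lclm(L_f,L_g); ord L₀ ≤ 1+2.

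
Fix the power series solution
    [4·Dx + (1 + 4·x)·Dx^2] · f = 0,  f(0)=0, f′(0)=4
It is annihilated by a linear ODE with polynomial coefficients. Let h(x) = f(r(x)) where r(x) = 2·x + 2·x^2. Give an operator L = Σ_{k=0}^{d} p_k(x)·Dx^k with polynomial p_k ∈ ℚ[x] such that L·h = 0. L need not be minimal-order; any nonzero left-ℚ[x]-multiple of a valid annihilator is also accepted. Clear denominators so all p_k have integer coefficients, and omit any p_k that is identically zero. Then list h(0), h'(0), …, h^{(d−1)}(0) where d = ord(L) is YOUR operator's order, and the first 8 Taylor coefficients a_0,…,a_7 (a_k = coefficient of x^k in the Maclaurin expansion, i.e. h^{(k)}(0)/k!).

L = (6 + 16·x + 16·x^2)·Dx + (1 + 10·x + 24·x^2 + 16·x^3)·Dx^2  (order 2).
h: a_k = 0, 8, -24, 320/3, -544, 14848/5, -16896, 692224/7, …
ICs: h(0) = 0, h′(0) = 8.

f: a_k = 0, 4, -8, 64/3, -64, 1024/5, -2048/3, 16384/7, …
Change of var in L_f (x↦r) gives L₀.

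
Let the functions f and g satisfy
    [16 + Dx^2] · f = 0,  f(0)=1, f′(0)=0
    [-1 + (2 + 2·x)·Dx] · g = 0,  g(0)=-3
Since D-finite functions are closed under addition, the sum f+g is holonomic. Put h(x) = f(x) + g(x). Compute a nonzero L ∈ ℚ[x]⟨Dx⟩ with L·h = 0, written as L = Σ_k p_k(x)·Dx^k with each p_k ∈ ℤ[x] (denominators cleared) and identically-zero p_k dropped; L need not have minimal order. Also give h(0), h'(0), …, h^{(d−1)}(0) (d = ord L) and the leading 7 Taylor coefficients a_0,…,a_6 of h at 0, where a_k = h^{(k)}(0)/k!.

L = (-1072 - 2048·x - 1024·x^2) + (2016 + 6112·x + 6144·x^2 + 2048·x^3)·Dx + (-67 - 128·x - 64·x^2)·Dx^2 + (126 + 382·x + 384·x^2 + 128·x^3)·Dx^3  (order 3).
h: a_k = -2, -3/2, -61/8, -3/16, 4141/384, -21/256, -259309/46080, …
ICs: h(0) = -2, h′(0) = -3/2, h′′(0) = -61/4.

f: a_k = 1, 0, -8, 0, 32/3, 0, -256/45, …
g: a_k = -3, -3/2, 3/8, -3/16, 15/128, -21/256, 63/1024, …
Sum ⇒ L₀ = lclm(L_f,L_g) in ℚ(x)⟨Dx⟩.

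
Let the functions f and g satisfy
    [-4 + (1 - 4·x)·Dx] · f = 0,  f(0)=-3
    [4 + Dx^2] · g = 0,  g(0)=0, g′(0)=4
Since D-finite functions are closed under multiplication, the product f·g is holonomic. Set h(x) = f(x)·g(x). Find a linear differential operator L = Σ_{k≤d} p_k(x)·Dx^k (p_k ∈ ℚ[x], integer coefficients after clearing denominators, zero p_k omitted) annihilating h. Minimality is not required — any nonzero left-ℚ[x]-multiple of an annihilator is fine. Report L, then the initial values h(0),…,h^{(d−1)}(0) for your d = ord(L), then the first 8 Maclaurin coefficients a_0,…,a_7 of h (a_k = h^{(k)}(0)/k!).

L = (-4 + 16·x) + 8·Dx + (-1 + 4·x)·Dx^2  (order 2).
h: a_k = 0, -12, -48, -184, -736, -14728/5, -58912/5, -4948592/105, …
ICs: h(0) = 0, h′(0) = -12.

f: a_k = -3, -12, -48, -192, -768, -3072, -12288, -49152, …
g: a_k = 0, 4, 0, -8/3, 0, 8/15, 0, -16/315, …
h₀=f·g: eliminate ⇒ L₀, order ≤ 1·2.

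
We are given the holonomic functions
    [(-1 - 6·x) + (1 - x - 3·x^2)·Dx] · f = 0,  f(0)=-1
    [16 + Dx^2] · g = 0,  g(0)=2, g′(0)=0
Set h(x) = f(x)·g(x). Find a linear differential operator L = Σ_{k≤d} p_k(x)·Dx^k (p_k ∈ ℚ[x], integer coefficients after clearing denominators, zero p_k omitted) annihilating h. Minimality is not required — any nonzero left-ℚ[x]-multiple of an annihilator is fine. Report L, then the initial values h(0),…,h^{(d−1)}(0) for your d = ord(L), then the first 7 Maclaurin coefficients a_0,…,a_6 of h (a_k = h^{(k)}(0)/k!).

f: a_k = -1, -1, -4, -7, -19, -40, -97, …
g: a_k = 2, 0, -16, 0, 64/3, 0, -512/45, …
Product ⇒ symmetric product L₀, ord ≤ 2.
L = (-10 + 16·x + 48·x^2) + (2 + 12·x)·Dx + (-1 + x + 3·x^2)·Dx^2  (order 2).
h: a_k = -2, -2, 8, 2, 14/3, 32/3, 1622/45, …
ICs: h(0) = -2, h′(0) = -2.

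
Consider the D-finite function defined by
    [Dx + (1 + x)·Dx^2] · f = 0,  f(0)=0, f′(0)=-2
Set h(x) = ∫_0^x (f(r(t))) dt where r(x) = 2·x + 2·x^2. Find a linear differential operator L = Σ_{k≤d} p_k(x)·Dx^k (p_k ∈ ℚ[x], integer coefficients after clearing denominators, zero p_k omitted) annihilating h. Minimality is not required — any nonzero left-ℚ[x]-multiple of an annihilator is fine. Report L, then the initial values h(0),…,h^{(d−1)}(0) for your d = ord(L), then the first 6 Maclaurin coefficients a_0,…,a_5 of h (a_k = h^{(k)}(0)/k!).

L = (4·x + 4·x^2)·Dx^2 + (1 + 4·x + 6·x^2 + 4·x^3)·Dx^3  (order 3).
h: a_k = 0, 0, -2, 0, 2/3, -4/5, …
ICs: h(0) = 0, h′(0) = 0, h′′(0) = -4.

f: a_k = 0, -2, 1, -2/3, 1/2, -2/5, …
f∘r: x↦r, Dx↦Dx/r' in L_f ⇒ L₀.
h=∫h₀ ⇒ L = L₀·Dx.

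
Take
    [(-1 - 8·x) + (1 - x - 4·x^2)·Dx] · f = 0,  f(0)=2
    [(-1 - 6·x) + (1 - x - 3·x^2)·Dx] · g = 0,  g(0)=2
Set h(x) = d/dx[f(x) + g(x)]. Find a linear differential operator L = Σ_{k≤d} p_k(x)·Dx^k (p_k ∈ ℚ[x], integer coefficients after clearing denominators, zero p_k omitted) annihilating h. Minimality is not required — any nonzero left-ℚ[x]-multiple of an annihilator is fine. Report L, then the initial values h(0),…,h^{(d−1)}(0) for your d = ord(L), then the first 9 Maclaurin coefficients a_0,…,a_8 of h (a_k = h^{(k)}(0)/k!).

L = (-6 - 456·x - 720·x^2 - 2904·x^3 - 6834·x^4 - 15264·x^5 + 5184·x^6) + (6 + 78·x + 246·x^2 + 216·x^3 + 645·x^4 - 6690·x^5 - 8352·x^6 + 3456·x^7)·Dx + (-1 + 2·x - 15·x^2 - 54·x^3 + 328·x^4 + 315·x^5 - 1091·x^6 - 816·x^7 + 432·x^8)·Dx^2  (order 2).
h: a_k = 4, 36, 96, 384, 1050, 3336, 9212, 26768, 73584, …
ICs: h(0) = 4, h′(0) = 36.

f: a_k = 2, 2, 10, 18, 58, 130, 362, 882, 2330, …
g: a_k = 2, 2, 8, 14, 38, 80, 194, 434, 1016, …
Weyl lclm of L_f,L_g ⇒ L₀ (ord ≤ 2).
Derive L from L₀ (diff closure).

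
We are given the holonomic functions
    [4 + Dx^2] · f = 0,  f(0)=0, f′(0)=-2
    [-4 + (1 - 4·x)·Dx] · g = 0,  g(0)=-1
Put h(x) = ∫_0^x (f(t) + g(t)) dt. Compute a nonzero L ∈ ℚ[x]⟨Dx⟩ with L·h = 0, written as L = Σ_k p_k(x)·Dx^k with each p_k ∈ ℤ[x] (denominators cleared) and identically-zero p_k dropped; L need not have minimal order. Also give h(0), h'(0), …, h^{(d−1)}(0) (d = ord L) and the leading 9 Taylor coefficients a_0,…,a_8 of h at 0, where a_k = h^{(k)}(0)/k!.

f: a_k = 0, -2, 0, 4/3, 0, -4/15, 0, 8/315, 0, …
g: a_k = -1, -4, -16, -64, -256, -1024, -4096, -16384, -65536, …
h₀=f+g: left-lcm gives L₀, ord ≤ 3.
∫: right-multiply L₀ by Dx.
L = (-400 + 128·x - 256·x^2)·Dx + (36 - 176·x + 192·x^2 - 256·x^3)·Dx^2 + (-100 + 32·x - 64·x^2)·Dx^3 + (9 - 44·x + 48·x^2 - 64·x^3)·Dx^4  (order 4).
h: a_k = 0, -1, -3, -16/3, -47/3, -256/5, -7682/45, -4096/7, -645119/315, …
ICs: h(0) = 0, h′(0) = -1, h′′(0) = -6, h′′′(0) = -32.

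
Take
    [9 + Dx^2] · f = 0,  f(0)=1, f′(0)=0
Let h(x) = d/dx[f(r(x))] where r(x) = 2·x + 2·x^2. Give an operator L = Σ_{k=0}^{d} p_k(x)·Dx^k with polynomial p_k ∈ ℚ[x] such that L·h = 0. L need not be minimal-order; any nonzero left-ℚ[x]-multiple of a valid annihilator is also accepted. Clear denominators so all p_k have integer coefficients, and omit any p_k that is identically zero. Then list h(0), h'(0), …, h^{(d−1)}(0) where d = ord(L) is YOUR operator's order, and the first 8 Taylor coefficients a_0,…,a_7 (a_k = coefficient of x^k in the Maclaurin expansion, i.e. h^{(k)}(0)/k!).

f: a_k = 1, 0, -9/2, 0, 27/8, 0, -81/80, 0, …
Change of var in L_f (x↦r) gives L₀.
Differentiate: ansatz ord ≤ ord L₀ ⇒ L.
L = (48 + 288·x + 864·x^2 + 1152·x^3 + 576·x^4) + (-6 - 12·x)·Dx + (1 + 4·x + 4·x^2)·Dx^2  (order 2).
h: a_k = 0, -36, -108, 144, 1080, 7776/5, -6048/5, -245376/35, …
ICs: h(0) = 0, h′(0) = -36.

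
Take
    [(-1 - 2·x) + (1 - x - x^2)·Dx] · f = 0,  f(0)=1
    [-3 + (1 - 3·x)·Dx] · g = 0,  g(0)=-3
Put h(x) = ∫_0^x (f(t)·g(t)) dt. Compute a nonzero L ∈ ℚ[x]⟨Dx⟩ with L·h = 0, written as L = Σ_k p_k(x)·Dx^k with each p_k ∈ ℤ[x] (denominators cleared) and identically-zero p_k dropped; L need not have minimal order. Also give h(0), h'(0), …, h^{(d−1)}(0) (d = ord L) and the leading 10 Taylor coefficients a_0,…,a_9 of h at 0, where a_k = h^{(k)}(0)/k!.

L = (-4 + 4·x + 9·x^2)·Dx + (1 - 4·x + 2·x^2 + 3·x^3)·Dx^2  (order 2).
h: a_k = 0, -3, -6, -14, -135/4, -84, -214, -3891/7, -1467, -11770/3, …
ICs: h(0) = 0, h′(0) = -3.

f: a_k = 1, 1, 2, 3, 5, 8, 13, 21, 34, 55, …
g: a_k = -3, -9, -27, -81, -243, -729, -2187, -6561, -19683, -59049, …
Product ⇒ symmetric product L₀, ord ≤ 1.
h=∫₀ˣh₀: take L = L₀·Dx.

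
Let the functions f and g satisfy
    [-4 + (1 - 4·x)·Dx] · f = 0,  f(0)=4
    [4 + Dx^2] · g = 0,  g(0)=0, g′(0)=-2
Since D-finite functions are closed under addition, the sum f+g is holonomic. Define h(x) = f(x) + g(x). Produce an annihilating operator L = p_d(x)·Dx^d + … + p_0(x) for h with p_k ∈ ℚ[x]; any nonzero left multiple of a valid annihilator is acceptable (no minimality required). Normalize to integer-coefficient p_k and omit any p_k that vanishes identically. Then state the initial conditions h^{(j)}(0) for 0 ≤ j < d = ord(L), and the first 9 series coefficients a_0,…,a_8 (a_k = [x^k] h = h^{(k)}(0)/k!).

f: a_k = 4, 16, 64, 256, 1024, 4096, 16384, 65536, 262144, …
g: a_k = 0, -2, 0, 4/3, 0, -4/15, 0, 8/315, 0, …
Sum ⇒ L₀ = lclm(L_f,L_g) in ℚ(x)⟨Dx⟩.
L = (400 - 128·x + 256·x^2) + (-36 + 176·x - 192·x^2 + 256·x^3)·Dx + (100 - 32·x + 64·x^2)·Dx^2 + (-9 + 44·x - 48·x^2 + 64·x^3)·Dx^3  (order 3).
h: a_k = 4, 14, 64, 772/3, 1024, 61436/15, 16384, 20643848/315, 262144, …
ICs: h(0) = 4, h′(0) = 14, h′′(0) = 128.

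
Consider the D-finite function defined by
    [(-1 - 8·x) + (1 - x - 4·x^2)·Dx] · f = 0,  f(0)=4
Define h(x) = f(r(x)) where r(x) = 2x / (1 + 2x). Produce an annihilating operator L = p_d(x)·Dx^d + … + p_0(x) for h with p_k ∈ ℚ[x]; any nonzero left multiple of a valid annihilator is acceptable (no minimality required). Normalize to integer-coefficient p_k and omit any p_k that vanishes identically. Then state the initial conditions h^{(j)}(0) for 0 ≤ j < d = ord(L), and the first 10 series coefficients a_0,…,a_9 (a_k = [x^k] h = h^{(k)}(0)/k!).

f: a_k = 4, 4, 20, 36, 116, 260, 724, 1764, 4660, 11716, …
h₀=f(r): pull back L_f along r ⇒ L₀.
L = (2 + 36·x) + (-1 - 4·x + 12·x^2 + 32·x^3)·Dx  (order 1).
h: a_k = 4, 8, 64, 0, 1024, -2048, 20480, -73728, 475136, -2129920, …
ICs: h(0) = 4.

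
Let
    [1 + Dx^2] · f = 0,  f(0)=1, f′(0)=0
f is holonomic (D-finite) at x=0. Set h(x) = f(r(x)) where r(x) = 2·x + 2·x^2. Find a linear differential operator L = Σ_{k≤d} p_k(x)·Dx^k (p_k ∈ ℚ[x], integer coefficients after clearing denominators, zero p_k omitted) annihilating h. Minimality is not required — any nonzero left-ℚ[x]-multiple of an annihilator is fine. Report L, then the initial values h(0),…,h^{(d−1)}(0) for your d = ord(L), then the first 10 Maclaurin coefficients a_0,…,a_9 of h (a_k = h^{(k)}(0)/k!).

L = (4 + 24·x + 48·x^2 + 32·x^3) - 2·Dx + (1 + 2·x)·Dx^2  (order 2).
h: a_k = 1, 0, -2, -4, -4/3, 8/3, 176/45, 32/15, -208/315, -544/315, …
ICs: h(0) = 1, h′(0) = 0.

f: a_k = 1, 0, -1/2, 0, 1/24, 0, -1/720, 0, 1/40320, 0, …
h₀=f(r): pull back L_f along r ⇒ L₀.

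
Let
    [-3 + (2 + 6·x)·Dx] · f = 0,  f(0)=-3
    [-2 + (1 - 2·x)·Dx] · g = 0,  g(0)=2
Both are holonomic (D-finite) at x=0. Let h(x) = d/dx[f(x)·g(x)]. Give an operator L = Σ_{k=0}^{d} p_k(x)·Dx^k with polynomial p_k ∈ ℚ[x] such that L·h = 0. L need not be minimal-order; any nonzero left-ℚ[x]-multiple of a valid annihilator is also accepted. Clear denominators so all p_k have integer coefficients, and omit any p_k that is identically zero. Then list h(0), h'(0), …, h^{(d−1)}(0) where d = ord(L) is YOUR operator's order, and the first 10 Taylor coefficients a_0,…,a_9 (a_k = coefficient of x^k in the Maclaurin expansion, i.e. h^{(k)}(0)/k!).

L = (47 + 252·x + 108·x^2) + (-14 - 26·x + 72·x^2 + 72·x^3)·Dx  (order 1).
h: a_k = -21, -141/2, -1935/8, -9105/16, -207615/128, -858771/256, -9530787/1024, -35125305/2048, -1644491295/32768, -5155628415/65536, …
ICs: h(0) = -21.

f: a_k = -3, -9/2, 27/8, -81/16, 1215/128, -5103/256, 45927/1024, -216513/2048, 8444007/32768, -42220035/65536, …
g: a_k = 2, 4, 8, 16, 32, 64, 128, 256, 512, 1024, …
L₀ := L_f ⊗_s L_g (sym. prod.), ord ≤ 1.
Derive L from L₀ (diff closure).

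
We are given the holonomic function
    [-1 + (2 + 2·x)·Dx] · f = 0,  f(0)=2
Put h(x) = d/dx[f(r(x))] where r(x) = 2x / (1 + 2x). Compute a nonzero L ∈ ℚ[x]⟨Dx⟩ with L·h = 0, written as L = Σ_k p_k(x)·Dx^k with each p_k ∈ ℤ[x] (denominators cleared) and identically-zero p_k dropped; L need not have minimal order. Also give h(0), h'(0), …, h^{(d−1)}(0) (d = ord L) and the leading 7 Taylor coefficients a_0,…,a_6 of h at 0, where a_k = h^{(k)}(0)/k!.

f: a_k = 2, 1, -1/4, 1/8, -5/64, 7/128, -21/512, …
L₀ from L_f via x↦r, Dx↦r'^{-1}Dx.
Derive L from L₀ (diff closure).
L = (-5 - 16·x) + (-1 - 6·x - 8·x^2)·Dx  (order 1).
h: a_k = 2, -10, 39, -141, 1995/4, -7059/4, 50435/8, …
ICs: h(0) = 2.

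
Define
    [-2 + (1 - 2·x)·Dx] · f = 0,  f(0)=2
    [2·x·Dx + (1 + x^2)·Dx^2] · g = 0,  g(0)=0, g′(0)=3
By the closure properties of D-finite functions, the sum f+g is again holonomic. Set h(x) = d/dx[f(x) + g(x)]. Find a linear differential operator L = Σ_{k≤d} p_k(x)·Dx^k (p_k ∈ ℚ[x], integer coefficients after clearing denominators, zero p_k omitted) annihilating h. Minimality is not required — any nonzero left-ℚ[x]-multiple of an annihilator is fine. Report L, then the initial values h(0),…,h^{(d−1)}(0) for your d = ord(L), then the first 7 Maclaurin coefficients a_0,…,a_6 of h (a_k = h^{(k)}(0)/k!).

L = (-4 + 32·x + 12·x^2) + (13 - 4·x + 25·x^2 + 12·x^3)·Dx + (-2 + 3·x + 3·x^3 + 2·x^4)·Dx^2  (order 2).
h: a_k = 7, 16, 45, 128, 323, 768, 1789, …
ICs: h(0) = 7, h′(0) = 16.

f: a_k = 2, 4, 8, 16, 32, 64, 128, …
g: a_k = 0, 3, 0, -1, 0, 3/5, 0, …
h₀=f+g: left-lcm gives L₀, ord ≤ 3.
h=h₀': d/dx-closure on L₀ ⇒ L.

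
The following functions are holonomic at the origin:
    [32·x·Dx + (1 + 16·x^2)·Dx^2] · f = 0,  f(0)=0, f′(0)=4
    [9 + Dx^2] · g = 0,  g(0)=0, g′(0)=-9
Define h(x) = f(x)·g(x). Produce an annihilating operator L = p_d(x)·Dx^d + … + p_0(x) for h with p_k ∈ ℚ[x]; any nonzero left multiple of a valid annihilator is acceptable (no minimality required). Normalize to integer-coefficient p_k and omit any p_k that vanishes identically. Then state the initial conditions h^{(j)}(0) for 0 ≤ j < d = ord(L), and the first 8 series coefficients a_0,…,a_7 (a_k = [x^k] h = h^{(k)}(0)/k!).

L = (16425 + 696384·x^2 + 2778624·x^4 + 11943936·x^6 + 47775744·x^8) + (23616·x + 543744·x^3 + 3981312·x^5 + 21233664·x^7)·Dx + (2050 + 87168·x^2 + 470016·x^4 + 2654208·x^6 + 10616832·x^8)·Dx^2 + (2624·x + 60416·x^3 + 442368·x^5 + 2359296·x^7)·Dx^3 + (25 + 1088·x^2 + 17920·x^4 + 147456·x^6 + 589824·x^8)·Dx^4  (order 4).
h: a_k = 0, 0, -36, 0, 246, 0, -4311/2, 0, …
ICs: h(0) = 0, h′(0) = 0, h′′(0) = -72, h′′′(0) = 0.

f: a_k = 0, 4, 0, -64/3, 0, 1024/5, 0, -16384/7, …
g: a_k = 0, -9, 0, 27/2, 0, -243/40, 0, 729/560, …
Sym-product of L_f,L_g gives L₀ (≤ ord 4).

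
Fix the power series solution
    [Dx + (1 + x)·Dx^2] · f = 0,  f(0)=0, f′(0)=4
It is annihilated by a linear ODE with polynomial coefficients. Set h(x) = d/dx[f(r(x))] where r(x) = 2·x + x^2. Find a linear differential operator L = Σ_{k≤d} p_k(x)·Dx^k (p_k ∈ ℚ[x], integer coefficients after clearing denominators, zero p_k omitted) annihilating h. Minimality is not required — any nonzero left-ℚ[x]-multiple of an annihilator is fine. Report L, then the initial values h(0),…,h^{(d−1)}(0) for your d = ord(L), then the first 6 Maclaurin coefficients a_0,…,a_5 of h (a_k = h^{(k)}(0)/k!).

f: a_k = 0, 4, -2, 4/3, -1, 4/5, …
Change of var in L_f (x↦r) gives L₀.
Derive L from L₀ (diff closure).
L = 1 + (1 + x)·Dx  (order 1).
h: a_k = 8, -8, 8, -8, 8, -8, …
ICs: h(0) = 8.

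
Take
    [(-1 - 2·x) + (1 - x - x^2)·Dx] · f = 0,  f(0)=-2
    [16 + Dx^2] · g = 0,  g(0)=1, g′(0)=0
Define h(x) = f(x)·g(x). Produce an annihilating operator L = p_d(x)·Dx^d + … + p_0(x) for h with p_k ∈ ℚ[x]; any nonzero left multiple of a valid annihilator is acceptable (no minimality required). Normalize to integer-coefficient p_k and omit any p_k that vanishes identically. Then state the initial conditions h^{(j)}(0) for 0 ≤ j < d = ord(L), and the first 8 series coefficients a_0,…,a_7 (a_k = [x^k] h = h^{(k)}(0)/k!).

L = (-14 + 16·x + 16·x^2) + (2 + 4·x)·Dx + (-1 + x + x^2)·Dx^2  (order 2).
h: a_k = -2, -2, 12, 10, 2/3, 32/3, 1022/45, 1502/45, …
ICs: h(0) = -2, h′(0) = -2.

f: a_k = -2, -2, -4, -6, -10, -16, -26, -42, …
g: a_k = 1, 0, -8, 0, 32/3, 0, -256/45, 0, …
L₀ := L_f ⊗_s L_g (sym. prod.), ord ≤ 2.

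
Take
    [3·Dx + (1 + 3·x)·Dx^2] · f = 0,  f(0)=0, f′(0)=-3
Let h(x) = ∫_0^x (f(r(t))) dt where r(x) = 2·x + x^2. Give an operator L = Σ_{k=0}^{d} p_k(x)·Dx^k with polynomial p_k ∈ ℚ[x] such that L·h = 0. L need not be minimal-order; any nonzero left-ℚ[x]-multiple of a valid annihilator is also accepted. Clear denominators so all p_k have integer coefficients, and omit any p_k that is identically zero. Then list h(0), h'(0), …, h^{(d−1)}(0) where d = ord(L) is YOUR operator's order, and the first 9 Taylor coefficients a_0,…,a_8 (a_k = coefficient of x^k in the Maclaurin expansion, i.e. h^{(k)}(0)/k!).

f: a_k = 0, -3, 9/2, -9, 81/4, -243/5, 243/2, -2187/7, 6561/8, …
Substitute x→r, Dx→(1/r')Dx; clear ⇒ L₀.
Integrate: L := L₀·Dx.
L = (5 + 6·x + 3·x^2)·Dx^2 + (1 + 7·x + 9·x^2 + 3·x^3)·Dx^3  (order 3).
h: a_k = 0, 0, -3, 5, -27/2, 441/10, -801/5, 4365/7, -71361/28, …
ICs: h(0) = 0, h′(0) = 0, h′′(0) = -6.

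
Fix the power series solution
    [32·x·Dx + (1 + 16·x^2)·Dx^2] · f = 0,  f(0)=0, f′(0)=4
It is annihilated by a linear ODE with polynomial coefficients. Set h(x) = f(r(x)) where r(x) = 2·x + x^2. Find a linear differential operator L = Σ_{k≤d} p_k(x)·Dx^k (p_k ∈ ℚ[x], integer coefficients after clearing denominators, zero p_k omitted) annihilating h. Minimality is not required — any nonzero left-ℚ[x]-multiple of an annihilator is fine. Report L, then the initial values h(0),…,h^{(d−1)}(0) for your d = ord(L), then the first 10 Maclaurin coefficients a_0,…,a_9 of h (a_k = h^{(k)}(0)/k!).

f: a_k = 0, 4, 0, -64/3, 0, 1024/5, 0, -16384/7, 0, 262144/9, …
Substitute x→r, Dx→(1/r')Dx; clear ⇒ L₀.
L = (-1 + 128·x + 256·x^2 + 192·x^3 + 48·x^4)·Dx + (1 + x + 64·x^2 + 128·x^3 + 80·x^4 + 16·x^5)·Dx^2  (order 2).
h: a_k = 0, 8, 4, -512/3, -256, 32128/5, 49088/3, -1982464/7, -1040384, 120080384/9, …
ICs: h(0) = 0, h′(0) = 8.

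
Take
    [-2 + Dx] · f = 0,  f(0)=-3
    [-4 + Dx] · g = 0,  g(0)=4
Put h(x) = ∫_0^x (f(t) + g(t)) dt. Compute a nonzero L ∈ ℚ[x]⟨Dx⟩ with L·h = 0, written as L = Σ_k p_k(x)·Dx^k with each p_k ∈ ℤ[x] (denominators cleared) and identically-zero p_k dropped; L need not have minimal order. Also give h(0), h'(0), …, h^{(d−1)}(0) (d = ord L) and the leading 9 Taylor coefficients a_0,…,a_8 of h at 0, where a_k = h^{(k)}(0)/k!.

f: a_k = -3, -6, -6, -4, -2, -4/5, -4/15, -8/105, -2/105, …
g: a_k = 4, 16, 32, 128/3, 128/3, 512/15, 1024/45, 4096/315, 2048/315, …
Weyl lclm of L_f,L_g ⇒ L₀ (ord ≤ 2).
h=∫h₀ ⇒ L = L₀·Dx.
L = 8·Dx - 6·Dx^2 + Dx^3  (order 3).
h: a_k = 0, 1, 5, 26/3, 29/3, 122/15, 50/9, 1012/315, 509/315, …
ICs: h(0) = 0, h′(0) = 1, h′′(0) = 10.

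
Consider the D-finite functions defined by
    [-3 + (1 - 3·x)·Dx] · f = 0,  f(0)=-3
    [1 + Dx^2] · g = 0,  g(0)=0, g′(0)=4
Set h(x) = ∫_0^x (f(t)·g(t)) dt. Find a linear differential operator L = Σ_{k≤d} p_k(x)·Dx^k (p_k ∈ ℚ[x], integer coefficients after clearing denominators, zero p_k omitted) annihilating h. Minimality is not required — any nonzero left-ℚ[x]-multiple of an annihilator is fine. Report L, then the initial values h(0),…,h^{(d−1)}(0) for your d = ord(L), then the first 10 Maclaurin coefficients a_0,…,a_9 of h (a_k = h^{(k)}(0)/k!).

f: a_k = -3, -9, -27, -81, -243, -729, -2187, -6561, -19683, -59049, …
g: a_k = 0, 4, 0, -2/3, 0, 1/30, 0, -1/1260, 0, 1/90720, …
L₀ := L_f ⊗_s L_g (sym. prod.), ord ≤ 2.
h=∫₀ˣh₀: take L = L₀·Dx.
L = (-1 + 3·x)·Dx + 6·Dx^2 + (-1 + 3·x)·Dx^3  (order 3).
h: a_k = 0, 0, -6, -12, -53/2, -318/5, -9541/60, -4089/10, -3606497/3360, -3606497/1260, …
ICs: h(0) = 0, h′(0) = 0, h′′(0) = -12.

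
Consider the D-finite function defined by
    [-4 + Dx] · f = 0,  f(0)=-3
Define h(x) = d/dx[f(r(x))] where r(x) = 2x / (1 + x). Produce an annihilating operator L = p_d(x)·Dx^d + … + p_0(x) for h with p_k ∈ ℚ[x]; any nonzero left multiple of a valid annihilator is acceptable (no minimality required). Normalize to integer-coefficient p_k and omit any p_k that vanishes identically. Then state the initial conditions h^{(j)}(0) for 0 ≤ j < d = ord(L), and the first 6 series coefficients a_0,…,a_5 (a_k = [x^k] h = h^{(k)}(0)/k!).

f: a_k = -3, -12, -24, -32, -32, -128/5, …
L₀ from L_f via x↦r, Dx↦r'^{-1}Dx.
h₀' ⇒ L via d/dx closure of L₀.
L = (6 - 2·x) + (-1 - 2·x - x^2)·Dx  (order 1).
h: a_k = -24, -144, -264, -32, 264, -368/5, …
ICs: h(0) = -24.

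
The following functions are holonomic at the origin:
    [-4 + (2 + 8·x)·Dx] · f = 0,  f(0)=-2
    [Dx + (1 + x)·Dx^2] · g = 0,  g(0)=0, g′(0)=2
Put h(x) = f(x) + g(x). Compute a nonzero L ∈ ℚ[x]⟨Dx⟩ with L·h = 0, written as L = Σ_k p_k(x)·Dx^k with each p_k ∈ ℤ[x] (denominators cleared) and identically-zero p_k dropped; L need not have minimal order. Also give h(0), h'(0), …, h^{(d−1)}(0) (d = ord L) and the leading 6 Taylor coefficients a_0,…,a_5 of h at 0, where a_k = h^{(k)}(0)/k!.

f: a_k = -2, -4, 4, -8, 20, -56, …
g: a_k = 0, 2, -1, 2/3, -1/2, 2/5, …
h₀=f+g: left-lcm gives L₀, ord ≤ 3.
L = (-8 + 4·x)·Dx + (-10 - 8·x + 20·x^2)·Dx^2 + (-1 - 3·x + 6·x^2 + 8·x^3)·Dx^3  (order 3).
h: a_k = -2, -2, 3, -22/3, 39/2, -278/5, …
ICs: h(0) = -2, h′(0) = -2, h′′(0) = 6.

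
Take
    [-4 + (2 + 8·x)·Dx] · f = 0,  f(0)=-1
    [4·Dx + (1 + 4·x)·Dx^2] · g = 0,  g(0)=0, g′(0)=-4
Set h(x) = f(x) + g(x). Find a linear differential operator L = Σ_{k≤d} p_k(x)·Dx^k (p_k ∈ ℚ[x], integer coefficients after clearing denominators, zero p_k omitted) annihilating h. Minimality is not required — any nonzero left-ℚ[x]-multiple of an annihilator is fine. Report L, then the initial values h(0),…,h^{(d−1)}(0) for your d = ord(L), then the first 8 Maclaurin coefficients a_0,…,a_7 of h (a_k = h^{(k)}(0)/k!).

L = 8·Dx + (10 + 40·x)·Dx^2 + (1 + 8·x + 16·x^2)·Dx^3  (order 3).
h: a_k = -1, -6, 10, -76/3, 74, -1164/5, 2300/3, -18232/7, …
ICs: h(0) = -1, h′(0) = -6, h′′(0) = 20.

f: a_k = -1, -2, 2, -4, 10, -28, 84, -264, …
g: a_k = 0, -4, 8, -64/3, 64, -1024/5, 2048/3, -16384/7, …
Weyl lclm of L_f,L_g ⇒ L₀ (ord ≤ 3).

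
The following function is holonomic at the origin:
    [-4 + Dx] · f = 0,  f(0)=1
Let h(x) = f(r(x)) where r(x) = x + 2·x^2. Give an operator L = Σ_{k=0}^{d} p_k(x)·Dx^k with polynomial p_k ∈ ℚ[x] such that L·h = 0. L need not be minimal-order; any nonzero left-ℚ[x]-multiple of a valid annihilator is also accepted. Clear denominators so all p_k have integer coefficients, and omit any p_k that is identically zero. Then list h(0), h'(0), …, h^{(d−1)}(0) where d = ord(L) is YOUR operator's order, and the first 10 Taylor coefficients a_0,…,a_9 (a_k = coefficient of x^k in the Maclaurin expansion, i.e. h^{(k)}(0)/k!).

L = (-4 - 16·x) + Dx  (order 1).
h: a_k = 1, 4, 16, 128/3, 320/3, 3328/15, 19456/45, 237568/315, 391168/315, 1073152/567, …
ICs: h(0) = 1.

f: a_k = 1, 4, 8, 32/3, 32/3, 128/15, 256/45, 1024/315, 512/315, 2048/2835, …
f∘r: x↦r, Dx↦Dx/r' in L_f ⇒ L₀.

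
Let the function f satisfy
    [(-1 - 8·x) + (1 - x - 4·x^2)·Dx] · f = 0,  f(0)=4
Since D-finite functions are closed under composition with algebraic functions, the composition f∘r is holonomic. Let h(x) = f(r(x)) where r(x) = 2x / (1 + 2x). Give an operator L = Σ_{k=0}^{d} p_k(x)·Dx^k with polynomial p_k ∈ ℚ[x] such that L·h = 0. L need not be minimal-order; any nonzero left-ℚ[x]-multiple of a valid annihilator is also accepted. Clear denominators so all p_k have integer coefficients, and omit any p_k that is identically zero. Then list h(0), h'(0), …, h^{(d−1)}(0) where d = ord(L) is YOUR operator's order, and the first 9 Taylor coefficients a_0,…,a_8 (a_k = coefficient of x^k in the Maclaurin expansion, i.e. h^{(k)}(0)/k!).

L = (2 + 36·x) + (-1 - 4·x + 12·x^2 + 32·x^3)·Dx  (order 1).
h: a_k = 4, 8, 64, 0, 1024, -2048, 20480, -73728, 475136, …
ICs: h(0) = 4.

f: a_k = 4, 4, 20, 36, 116, 260, 724, 1764, 4660, …
L₀ from L_f via x↦r, Dx↦r'^{-1}Dx.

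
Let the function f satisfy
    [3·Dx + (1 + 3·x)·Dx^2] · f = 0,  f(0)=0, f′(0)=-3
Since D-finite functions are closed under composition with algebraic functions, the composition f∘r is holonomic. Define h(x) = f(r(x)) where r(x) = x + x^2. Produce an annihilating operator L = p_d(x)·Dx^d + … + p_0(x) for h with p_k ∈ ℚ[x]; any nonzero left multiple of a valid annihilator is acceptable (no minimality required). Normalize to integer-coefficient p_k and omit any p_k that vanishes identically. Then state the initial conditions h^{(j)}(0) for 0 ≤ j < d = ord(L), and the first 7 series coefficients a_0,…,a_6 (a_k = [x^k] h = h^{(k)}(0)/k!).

L = (1 + 6·x + 6·x^2)·Dx + (1 + 5·x + 9·x^2 + 6·x^3)·Dx^2  (order 2).
h: a_k = 0, -3, 3/2, 0, -9/4, 27/5, -9, …
ICs: h(0) = 0, h′(0) = -3.

f: a_k = 0, -3, 9/2, -9, 81/4, -243/5, 243/2, …
Change of var in L_f (x↦r) gives L₀.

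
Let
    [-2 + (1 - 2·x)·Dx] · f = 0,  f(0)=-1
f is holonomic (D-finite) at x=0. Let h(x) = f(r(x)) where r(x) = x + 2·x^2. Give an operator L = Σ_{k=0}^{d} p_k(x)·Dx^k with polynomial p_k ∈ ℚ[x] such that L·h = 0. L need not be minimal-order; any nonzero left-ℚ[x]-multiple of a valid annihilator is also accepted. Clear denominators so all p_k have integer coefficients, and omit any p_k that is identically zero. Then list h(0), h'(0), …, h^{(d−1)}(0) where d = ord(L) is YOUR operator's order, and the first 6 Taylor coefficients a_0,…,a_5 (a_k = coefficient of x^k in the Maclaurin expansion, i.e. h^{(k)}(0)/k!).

L = (2 + 8·x) + (-1 + 2·x + 4·x^2)·Dx  (order 1).
h: a_k = -1, -2, -8, -24, -80, -256, …
ICs: h(0) = -1.

f: a_k = -1, -2, -4, -8, -16, -32, …
f∘r: x↦r, Dx↦Dx/r' in L_f ⇒ L₀.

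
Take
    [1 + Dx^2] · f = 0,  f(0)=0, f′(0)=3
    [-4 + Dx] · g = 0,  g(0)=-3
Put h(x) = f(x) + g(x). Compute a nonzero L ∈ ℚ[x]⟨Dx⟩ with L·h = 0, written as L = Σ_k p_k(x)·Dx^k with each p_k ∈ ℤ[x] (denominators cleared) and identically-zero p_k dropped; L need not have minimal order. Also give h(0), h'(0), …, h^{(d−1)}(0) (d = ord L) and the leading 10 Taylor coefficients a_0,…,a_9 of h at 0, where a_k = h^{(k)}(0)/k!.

f: a_k = 0, 3, 0, -1/2, 0, 1/40, 0, -1/1680, 0, 1/120960, …
g: a_k = -3, -12, -24, -32, -32, -128/5, -256/15, -1024/105, -512/105, -2048/945, …
Sum ⇒ L₀ = lclm(L_f,L_g) in ℚ(x)⟨Dx⟩.
L = -4 + Dx - 4·Dx^2 + Dx^3  (order 3).
h: a_k = -3, -9, -24, -65/2, -32, -1023/40, -256/15, -3277/336, -512/105, -1387/640, …
ICs: h(0) = -3, h′(0) = -9, h′′(0) = -48.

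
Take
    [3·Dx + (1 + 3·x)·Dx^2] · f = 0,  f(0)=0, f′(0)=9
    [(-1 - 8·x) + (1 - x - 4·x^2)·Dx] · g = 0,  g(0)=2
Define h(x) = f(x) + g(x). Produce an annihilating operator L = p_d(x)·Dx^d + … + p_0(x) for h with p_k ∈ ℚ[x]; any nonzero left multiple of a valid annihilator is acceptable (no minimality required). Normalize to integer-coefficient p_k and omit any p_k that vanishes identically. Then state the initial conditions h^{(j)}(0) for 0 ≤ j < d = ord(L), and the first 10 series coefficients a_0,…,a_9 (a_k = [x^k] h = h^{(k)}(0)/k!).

L = (-342 - 2178·x - 6624·x^2 - 6336·x^3 - 6912·x^4)·Dx + (-36 - 696·x - 4356·x^2 - 10176·x^3 - 12960·x^4 - 11520·x^5)·Dx^2 + (13 + 101·x + 191·x^2 - 225·x^3 - 1440·x^4 - 2928·x^5 - 2304·x^6)·Dx^3  (order 3).
h: a_k = 2, 11, -7/2, 45, -11/4, 1379/5, -5/2, 12735/7, -1043/8, 12419, …
ICs: h(0) = 2, h′(0) = 11, h′′(0) = -7.

f: a_k = 0, 9, -27/2, 27, -243/4, 729/5, -729/2, 6561/7, -19683/8, 6561, …
g: a_k = 2, 2, 10, 18, 58, 130, 362, 882, 2330, 5858, …
L₀ := lclm(L_f,L_g); ord L₀ ≤ 2+1.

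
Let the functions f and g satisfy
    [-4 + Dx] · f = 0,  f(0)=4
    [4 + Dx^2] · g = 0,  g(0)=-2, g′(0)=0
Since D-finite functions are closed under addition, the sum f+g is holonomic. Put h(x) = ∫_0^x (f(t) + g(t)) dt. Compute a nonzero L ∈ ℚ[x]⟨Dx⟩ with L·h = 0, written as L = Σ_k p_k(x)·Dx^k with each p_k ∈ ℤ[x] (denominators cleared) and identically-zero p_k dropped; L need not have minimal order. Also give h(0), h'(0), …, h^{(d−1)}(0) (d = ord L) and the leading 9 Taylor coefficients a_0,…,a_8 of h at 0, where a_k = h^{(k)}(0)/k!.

f: a_k = 4, 16, 32, 128/3, 128/3, 512/15, 1024/45, 4096/315, 2048/315, …
g: a_k = -2, 0, 4, 0, -4/3, 0, 8/45, 0, -4/315, …
h₀=f+g: left-lcm gives L₀, ord ≤ 3.
Integrate: L := L₀·Dx.
L = -16·Dx + 4·Dx^2 - 4·Dx^3 + Dx^4  (order 4).
h: a_k = 0, 2, 8, 12, 32/3, 124/15, 256/45, 344/105, 512/315, …
ICs: h(0) = 0, h′(0) = 2, h′′(0) = 16, h′′′(0) = 72.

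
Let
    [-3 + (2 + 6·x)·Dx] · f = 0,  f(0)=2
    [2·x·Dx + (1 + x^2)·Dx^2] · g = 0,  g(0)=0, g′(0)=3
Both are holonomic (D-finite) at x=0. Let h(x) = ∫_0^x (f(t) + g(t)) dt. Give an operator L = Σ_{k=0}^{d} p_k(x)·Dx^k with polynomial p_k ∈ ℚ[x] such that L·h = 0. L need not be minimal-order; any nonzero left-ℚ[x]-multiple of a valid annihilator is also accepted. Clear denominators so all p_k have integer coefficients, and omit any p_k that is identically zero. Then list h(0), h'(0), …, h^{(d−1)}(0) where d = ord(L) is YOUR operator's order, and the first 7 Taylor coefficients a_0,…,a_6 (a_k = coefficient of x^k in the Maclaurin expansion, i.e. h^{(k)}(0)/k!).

f: a_k = 2, 3, -9/4, 27/8, -405/64, 1701/128, -15309/512, …
g: a_k = 0, 3, 0, -1, 0, 3/5, 0, …
h₀=f+g: left-lcm gives L₀, ord ≤ 3.
Integrate: L := L₀·Dx.
L = (-12 - 90·x + 36·x^2 + 54·x^3)·Dx^2 + (-35 - 48·x - 102·x^2 + 144·x^3 + 189·x^4)·Dx^3 + (-6 - 10·x + 36·x^2 + 44·x^3 + 42·x^4 + 54·x^5)·Dx^4  (order 4).
h: a_k = 0, 2, 3, -3/4, 19/32, -81/64, 2963/1280, …
ICs: h(0) = 0, h′(0) = 2, h′′(0) = 6, h′′′(0) = -9/2.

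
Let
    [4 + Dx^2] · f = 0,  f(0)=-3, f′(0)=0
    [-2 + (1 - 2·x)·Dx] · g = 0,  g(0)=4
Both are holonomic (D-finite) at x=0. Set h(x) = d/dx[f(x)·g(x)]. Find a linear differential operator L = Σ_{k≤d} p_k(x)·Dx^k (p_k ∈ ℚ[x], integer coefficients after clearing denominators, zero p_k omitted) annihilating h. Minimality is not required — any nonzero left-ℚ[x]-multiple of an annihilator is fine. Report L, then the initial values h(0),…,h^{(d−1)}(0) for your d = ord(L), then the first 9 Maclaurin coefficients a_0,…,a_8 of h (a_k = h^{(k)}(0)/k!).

f: a_k = -3, 0, 6, 0, -2, 0, 4/15, 0, -2/105, …
g: a_k = 4, 8, 16, 32, 64, 128, 256, 512, 1024, …
Sym-product of L_f,L_g gives L₀ (≤ ord 2).
h=h₀': d/dx-closure on L₀ ⇒ L.
L = (-4 - 16·x + 16·x^2) + (-4 + 8·x)·Dx + (1 - 4·x + 4·x^2)·Dx^2  (order 2).
h: a_k = -24, -48, -144, -416, -1040, -12448/5, -87136/15, -278848/21, -209136/7, …
ICs: h(0) = -24, h′(0) = -48.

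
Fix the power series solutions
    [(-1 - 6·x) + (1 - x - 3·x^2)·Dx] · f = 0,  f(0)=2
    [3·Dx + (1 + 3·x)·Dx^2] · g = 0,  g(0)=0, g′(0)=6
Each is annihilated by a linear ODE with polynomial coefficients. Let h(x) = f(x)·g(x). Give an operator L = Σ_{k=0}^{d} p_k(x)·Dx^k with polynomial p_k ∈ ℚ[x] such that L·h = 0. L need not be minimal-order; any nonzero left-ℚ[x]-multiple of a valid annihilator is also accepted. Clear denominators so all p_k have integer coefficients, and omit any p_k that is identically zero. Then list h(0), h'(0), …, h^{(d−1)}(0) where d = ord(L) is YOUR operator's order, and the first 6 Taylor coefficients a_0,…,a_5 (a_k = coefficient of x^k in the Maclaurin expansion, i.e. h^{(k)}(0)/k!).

L = (9 + 36·x) + (-1 + 21·x + 45·x^2)·Dx + (-1 - 2·x + 6·x^2 + 9·x^3)·Dx^2  (order 2).
h: a_k = 0, 12, -6, 66, -33, 1797/5, …
ICs: h(0) = 0, h′(0) = 12.

f: a_k = 2, 2, 8, 14, 38, 80, …
g: a_k = 0, 6, -9, 18, -81/2, 486/5, …
Sym-product of L_f,L_g gives L₀ (≤ ord 2).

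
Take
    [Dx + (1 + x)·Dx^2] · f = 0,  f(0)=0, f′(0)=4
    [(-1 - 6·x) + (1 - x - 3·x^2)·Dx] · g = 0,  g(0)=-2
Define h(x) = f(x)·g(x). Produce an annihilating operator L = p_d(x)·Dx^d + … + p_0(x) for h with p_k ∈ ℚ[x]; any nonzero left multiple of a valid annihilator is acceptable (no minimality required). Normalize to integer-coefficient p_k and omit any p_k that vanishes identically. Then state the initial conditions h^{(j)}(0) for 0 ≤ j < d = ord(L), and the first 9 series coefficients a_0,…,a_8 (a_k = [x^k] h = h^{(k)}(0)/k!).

f: a_k = 0, 4, -2, 4/3, -1, 4/5, -2/3, 4/7, -1/2, …
g: a_k = -2, -2, -8, -14, -38, -80, -194, -434, -1016, …
Product ⇒ symmetric product L₀, ord ≤ 2.
L = (7 + 12·x) + (1 + 15·x + 15·x^2)·Dx + (-1 + 4·x^2 + 3·x^3)·Dx^2  (order 2).
h: a_k = 0, -8, -4, -92/3, -122/3, -2014/15, -3824/15, -69182/105, -149381/105, …
ICs: h(0) = 0, h′(0) = -8.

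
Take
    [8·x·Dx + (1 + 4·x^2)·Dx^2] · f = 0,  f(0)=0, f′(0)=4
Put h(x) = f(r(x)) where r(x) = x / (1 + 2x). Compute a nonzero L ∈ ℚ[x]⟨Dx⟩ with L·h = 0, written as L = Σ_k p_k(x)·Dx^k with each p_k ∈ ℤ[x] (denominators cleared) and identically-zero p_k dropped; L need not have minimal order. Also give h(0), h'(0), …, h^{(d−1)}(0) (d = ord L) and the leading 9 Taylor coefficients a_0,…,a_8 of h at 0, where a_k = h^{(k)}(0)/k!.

L = (4 + 16·x)·Dx + (1 + 4·x + 8·x^2)·Dx^2  (order 2).
h: a_k = 0, 4, -8, 32/3, 0, -256/5, 512/3, -2048/7, 0, …
ICs: h(0) = 0, h′(0) = 4.

f: a_k = 0, 4, 0, -16/3, 0, 64/5, 0, -256/7, 0, …
L₀ from L_f via x↦r, Dx↦r'^{-1}Dx.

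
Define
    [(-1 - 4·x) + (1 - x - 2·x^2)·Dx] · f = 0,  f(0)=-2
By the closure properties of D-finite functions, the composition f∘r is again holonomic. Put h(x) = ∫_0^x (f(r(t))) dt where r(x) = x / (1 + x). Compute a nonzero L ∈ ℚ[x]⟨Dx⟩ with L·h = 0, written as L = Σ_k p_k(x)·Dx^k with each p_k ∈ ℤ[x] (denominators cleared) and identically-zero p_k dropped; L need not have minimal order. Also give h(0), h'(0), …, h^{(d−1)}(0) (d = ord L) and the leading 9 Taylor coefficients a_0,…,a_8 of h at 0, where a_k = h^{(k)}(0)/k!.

L = (1 + 5·x)·Dx + (-1 - 2·x + x^2 + 2·x^3)·Dx^2  (order 2).
h: a_k = 0, -2, -1, -4/3, 0, -8/5, 4/3, -24/7, 5, …
ICs: h(0) = 0, h′(0) = -2.

f: a_k = -2, -2, -6, -10, -22, -42, -86, -170, -342, …
Substitute x→r, Dx→(1/r')Dx; clear ⇒ L₀.
h=∫₀ˣh₀: take L = L₀·Dx.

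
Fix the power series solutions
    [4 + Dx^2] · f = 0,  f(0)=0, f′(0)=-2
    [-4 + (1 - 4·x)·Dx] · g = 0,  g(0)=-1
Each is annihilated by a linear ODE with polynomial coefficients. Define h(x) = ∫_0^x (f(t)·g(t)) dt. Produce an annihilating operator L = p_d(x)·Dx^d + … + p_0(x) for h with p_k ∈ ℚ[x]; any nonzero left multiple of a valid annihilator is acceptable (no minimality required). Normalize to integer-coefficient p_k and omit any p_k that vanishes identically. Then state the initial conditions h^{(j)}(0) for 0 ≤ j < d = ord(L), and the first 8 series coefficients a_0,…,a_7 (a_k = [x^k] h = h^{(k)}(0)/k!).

f: a_k = 0, -2, 0, 4/3, 0, -4/15, 0, 8/315, …
g: a_k = -1, -4, -16, -64, -256, -1024, -4096, -16384, …
Sym-product of L_f,L_g gives L₀ (≤ ord 2).
h=∫₀ˣh₀: take L = L₀·Dx.
L = (-4 + 16·x)·Dx + 8·Dx^2 + (-1 + 4·x)·Dx^3  (order 3).
h: a_k = 0, 0, 1, 8/3, 23/3, 368/15, 3682/45, 4208/15, …
ICs: h(0) = 0, h′(0) = 0, h′′(0) = 2.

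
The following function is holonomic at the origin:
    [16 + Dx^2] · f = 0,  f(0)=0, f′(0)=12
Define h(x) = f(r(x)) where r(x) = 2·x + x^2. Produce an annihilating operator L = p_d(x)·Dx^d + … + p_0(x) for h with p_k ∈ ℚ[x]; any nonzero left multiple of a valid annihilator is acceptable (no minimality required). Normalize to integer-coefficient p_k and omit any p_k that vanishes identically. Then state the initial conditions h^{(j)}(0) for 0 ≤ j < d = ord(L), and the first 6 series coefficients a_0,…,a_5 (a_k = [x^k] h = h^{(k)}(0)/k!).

L = (64 + 192·x + 192·x^2 + 64·x^3) - Dx + (1 + x)·Dx^2  (order 2).
h: a_k = 0, 24, 12, -256, -384, 3136/5, …
ICs: h(0) = 0, h′(0) = 24.

f: a_k = 0, 12, 0, -32, 0, 128/5, …
L₀ from L_f via x↦r, Dx↦r'^{-1}Dx.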